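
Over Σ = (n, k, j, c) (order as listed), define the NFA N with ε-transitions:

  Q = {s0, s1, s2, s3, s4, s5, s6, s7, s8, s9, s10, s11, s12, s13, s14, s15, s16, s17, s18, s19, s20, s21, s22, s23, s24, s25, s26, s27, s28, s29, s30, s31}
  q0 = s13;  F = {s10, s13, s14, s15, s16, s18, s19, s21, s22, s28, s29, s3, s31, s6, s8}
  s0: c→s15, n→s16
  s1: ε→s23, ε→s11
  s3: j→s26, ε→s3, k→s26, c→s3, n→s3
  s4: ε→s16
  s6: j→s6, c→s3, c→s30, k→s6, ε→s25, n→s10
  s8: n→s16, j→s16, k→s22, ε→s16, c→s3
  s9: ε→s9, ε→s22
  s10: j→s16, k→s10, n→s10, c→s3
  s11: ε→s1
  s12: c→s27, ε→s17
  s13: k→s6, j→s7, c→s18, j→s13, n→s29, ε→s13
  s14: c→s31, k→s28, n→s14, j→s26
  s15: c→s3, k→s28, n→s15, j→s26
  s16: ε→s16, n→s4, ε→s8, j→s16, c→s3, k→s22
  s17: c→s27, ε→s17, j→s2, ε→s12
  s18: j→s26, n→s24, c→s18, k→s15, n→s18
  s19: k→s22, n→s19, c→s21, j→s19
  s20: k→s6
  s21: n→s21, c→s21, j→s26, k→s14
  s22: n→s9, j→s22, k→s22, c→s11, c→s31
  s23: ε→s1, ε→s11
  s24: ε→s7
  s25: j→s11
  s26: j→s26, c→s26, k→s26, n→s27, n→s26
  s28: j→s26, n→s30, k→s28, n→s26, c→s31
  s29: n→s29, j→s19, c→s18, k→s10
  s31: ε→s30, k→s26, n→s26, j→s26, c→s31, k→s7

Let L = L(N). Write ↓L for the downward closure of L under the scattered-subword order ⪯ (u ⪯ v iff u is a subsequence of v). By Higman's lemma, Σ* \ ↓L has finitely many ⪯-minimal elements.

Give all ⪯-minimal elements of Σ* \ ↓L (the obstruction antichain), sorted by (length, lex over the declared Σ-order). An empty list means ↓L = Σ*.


A = [cj, kck, ckkn, njkcn].

|Q|=32, |F|=15, |δ|=97 (19 ε).
min D↑ (15 st, q0=0, F={8}): 0:n→1,k→2,j→0,c→3 1:n→1,k→4,j→5,c→3 2:n→4,k→2,j→2,c→6 3:n→3,k→7,j→8,c→3 4:n→4,k→4,j→9,c→6 5:n→5,k→10,j→5,c→11 6:n→6,k→8,j→8,c→6 7:n→7,k→12,j→8,c→6 8:n→8,k→8,j→8,c→8 9:n→9,k→10,j→9,c→6 10:n→10,k→10,j→10,c→13 11:n→11,k→14,j→8,c→11 12:n→8,k→12,j→8,c→13 13:n→8,k→8,j→8,c→13 14:n→14,k→12,j→8,c→13 (ε-aug+det+¬).
'cj': |S_i|=[26, 15, 2] end={s26,s27} rej; 2/2 deletions ∈↓L.
'kck': N↓-sim [26, 20, 9, 3] end={s26,s27,s7} rej; 3/3 single-dels accept.
'ckkn': N↓-sim [26, 15, 9, 6, 3] end={s26,s27,s30} rej; 4/4 del acc.
'njkcn': N↓-sim [26, 23, 18, 12, 8, 2] end={s26,s27} — reject; 5/5 del acc.
4 words, ⪯-incomp.


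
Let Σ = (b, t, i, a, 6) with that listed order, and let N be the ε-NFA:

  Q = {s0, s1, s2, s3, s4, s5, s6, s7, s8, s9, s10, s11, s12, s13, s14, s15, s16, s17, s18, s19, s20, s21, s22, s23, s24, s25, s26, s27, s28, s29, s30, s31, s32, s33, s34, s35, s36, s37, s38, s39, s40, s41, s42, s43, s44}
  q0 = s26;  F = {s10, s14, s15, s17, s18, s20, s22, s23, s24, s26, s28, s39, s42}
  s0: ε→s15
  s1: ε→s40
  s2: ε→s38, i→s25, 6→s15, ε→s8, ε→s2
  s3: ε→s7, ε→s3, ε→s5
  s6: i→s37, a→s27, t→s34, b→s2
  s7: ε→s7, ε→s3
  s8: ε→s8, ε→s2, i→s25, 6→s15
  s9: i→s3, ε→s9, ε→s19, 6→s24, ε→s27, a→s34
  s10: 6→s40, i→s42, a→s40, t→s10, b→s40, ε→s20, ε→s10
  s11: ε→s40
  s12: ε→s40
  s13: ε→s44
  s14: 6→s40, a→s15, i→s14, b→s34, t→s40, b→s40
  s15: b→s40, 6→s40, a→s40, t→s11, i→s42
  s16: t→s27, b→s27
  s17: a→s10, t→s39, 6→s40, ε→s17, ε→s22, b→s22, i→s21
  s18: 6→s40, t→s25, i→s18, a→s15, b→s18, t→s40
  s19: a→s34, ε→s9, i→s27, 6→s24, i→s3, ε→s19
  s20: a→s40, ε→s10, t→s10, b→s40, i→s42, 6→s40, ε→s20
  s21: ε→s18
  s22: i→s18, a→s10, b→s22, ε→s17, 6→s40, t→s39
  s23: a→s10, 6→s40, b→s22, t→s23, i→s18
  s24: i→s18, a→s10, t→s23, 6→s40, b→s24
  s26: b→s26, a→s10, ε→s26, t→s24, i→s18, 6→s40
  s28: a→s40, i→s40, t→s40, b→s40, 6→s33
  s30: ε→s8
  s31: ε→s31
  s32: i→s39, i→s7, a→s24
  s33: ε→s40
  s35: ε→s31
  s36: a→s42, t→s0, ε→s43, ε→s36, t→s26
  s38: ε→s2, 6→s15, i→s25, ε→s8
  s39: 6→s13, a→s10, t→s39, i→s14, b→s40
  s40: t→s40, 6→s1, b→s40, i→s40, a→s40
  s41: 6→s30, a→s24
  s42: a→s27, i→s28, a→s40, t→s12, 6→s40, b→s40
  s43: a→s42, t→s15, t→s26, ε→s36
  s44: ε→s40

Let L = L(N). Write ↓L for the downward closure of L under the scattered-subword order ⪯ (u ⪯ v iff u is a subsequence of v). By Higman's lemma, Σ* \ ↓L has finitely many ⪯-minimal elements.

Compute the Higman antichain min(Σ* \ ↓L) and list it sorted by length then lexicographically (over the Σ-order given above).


|Q|=45, |F|=13, |δ|=142 (39 ε).
min D↑ (12 st, q0=0, F={4}): 0:b→0,t→1,i→2,a→3,6→4 1:b→1,t→5,i→2,a→3,6→4 2:b→2,t→4,i→2,a→6,6→4 3:b→4,t→3,i→7,a→4,6→4 4:b→4,t→4,i→4,a→4,6→4 5:b→8,t→5,i→2,a→3,6→4 6:b→4,t→4,i→7,a→4,6→4 7:b→4,t→4,i→9,a→4,6→4 8:b→8,t→10,i→2,a→3,6→4 9:b→4,t→4,i→4,a→4,6→4 10:b→4,t→10,i→11,a→3,6→4 11:b→4,t→4,i→11,a→6,6→4 [Hopcroft].
'6': |S_i|=[24, 5] end={s1,s13,s33,s40,s44} — reject; 1/1 single-dels accept.
'it': run [24, 14, 5] end={s1,s11,s12,s25,s40} ∉↓L; 2/2 del acc.
'ab': run [24, 11, 2] end={s1,s40} — reject; 2/2 del acc.
'aa': |S_i|=[24, 11, 3] end={s1,s27,s40} — reject; 2/2 single-dels accept.
'aiii': run [24, 11, 7, 4, 2] end={s1,s40} rej; 4/4 del acc.
'ttbtb': |S_i|=[24, 23, 22, 21, 17, 3] end={s1,s34,s40} — reject; 5/5 del acc.
6 words, ⪯-incomp.

min(Σ*\↓L) = [6, it, ab, aa, aiii, ttbtb].


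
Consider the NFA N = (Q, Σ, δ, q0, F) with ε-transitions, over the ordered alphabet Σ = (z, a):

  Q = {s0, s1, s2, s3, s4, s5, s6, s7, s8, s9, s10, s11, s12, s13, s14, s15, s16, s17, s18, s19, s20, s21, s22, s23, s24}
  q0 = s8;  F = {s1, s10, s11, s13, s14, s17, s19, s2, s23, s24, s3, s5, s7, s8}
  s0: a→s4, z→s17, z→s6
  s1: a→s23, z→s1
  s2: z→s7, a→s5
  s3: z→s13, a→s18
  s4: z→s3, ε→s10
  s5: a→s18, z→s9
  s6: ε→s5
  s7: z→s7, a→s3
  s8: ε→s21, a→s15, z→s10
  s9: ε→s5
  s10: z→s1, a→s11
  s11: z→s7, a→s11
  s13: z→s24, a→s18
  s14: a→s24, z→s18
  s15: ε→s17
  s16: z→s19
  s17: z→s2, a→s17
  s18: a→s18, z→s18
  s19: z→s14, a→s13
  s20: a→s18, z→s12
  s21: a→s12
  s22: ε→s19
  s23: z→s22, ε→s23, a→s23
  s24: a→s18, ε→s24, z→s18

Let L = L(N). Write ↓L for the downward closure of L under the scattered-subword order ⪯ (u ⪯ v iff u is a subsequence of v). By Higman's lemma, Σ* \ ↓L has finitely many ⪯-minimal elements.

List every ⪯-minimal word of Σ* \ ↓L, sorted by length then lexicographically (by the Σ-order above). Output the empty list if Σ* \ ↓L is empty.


A = [azaa, zzazzz].

|Q|=25, |F|=14, |δ|=46 (8 ε).
min D↑ (15 st, q0=0, F={11}): 0:z→1,a→2 1:z→3,a→4 2:z→5,a→2 3:z→3,a→6 4:z→7,a→4 5:z→7,a→8 6:z→9,a→6 7:z→7,a→10 8:z→8,a→11 9:z→12,a→13 10:z→13,a→11 11:z→11,a→11 12:z→11,a→14 13:z→14,a→11 14:z→11,a→11 [Hopcroft].
'azaa': run [20, 16, 11, 6, 1] end={s18} ∉↓L; 4/4 single-dels accept.
'zzazzz': N↓-sim [20, 15, 12, 8, 6, 3, 1] end={s18} ∉↓L; 6/6 del acc.
2 minimals (antichain).


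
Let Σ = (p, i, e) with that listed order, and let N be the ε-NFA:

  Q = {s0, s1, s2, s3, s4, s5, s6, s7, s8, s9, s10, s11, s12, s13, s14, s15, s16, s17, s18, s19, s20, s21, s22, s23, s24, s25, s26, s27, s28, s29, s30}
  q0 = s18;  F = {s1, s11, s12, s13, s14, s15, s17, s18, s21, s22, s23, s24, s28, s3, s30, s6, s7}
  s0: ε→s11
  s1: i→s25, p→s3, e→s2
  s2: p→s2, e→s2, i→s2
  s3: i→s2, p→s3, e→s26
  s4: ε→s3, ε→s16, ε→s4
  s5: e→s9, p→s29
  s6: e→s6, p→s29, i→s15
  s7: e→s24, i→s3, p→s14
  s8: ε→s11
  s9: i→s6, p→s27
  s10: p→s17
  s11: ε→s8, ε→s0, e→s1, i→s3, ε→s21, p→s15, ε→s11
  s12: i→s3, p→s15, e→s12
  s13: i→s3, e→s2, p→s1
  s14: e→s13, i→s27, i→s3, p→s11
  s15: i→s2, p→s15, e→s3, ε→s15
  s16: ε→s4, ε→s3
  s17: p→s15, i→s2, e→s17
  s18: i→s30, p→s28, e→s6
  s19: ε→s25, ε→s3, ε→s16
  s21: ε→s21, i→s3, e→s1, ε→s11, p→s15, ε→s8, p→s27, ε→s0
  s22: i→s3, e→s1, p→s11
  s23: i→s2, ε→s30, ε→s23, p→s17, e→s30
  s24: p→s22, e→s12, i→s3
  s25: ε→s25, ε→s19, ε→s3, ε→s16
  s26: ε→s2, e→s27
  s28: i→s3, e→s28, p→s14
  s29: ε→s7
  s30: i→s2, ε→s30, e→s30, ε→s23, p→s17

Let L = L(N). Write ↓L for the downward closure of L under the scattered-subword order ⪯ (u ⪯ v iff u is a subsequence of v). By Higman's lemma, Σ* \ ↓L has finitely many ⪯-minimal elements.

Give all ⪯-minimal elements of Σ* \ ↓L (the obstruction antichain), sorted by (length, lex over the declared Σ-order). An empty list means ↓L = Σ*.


|Q|=31, |F|=17, |δ|=91 (29 ε).
min D↑ (16 st, q0=0, F={7}): 0:p→1,i→2,e→3 1:p→4,i→5,e→1 2:p→6,i→7,e→2 3:p→8,i→9,e→3 4:p→10,i→5,e→11 5:p→5,i→7,e→7 6:p→9,i→7,e→6 7:p→7,i→7,e→7 8:p→4,i→5,e→12 9:p→9,i→7,e→5 10:p→9,i→5,e→13 11:p→13,i→5,e→7 12:p→14,i→5,e→15 13:p→5,i→5,e→7 14:p→10,i→5,e→13 15:p→9,i→5,e→15 (ε-aug+det+¬).
'ii': |S_i|=[27, 12, 1] end={s2} rej; 2/2 single-dels accept.
'pie': N↓-sim [27, 23, 8, 3] end={s2,s26,s27} rej; 3/3 del acc.
'ppee': N↓-sim [27, 23, 17, 10, 3] end={s2,s26,s27} rej; 4/4 del acc.
'eiee': run [27, 26, 9, 4, 3] end={s2,s26,s27} — reject; 4/4 deletions ∈↓L.
'ppppi': N↓-sim [27, 23, 17, 14, 5, 1] end={s2} rej; 5/5 single-dels accept.
'epeepi': run [27, 26, 22, 19, 12, 5, 1] end={s2} ∉↓L; 6/6 single-dels accept.
6 words, ⪯-incomp.

A = [ii, pie, ppee, eiee, ppppi, epeepi].


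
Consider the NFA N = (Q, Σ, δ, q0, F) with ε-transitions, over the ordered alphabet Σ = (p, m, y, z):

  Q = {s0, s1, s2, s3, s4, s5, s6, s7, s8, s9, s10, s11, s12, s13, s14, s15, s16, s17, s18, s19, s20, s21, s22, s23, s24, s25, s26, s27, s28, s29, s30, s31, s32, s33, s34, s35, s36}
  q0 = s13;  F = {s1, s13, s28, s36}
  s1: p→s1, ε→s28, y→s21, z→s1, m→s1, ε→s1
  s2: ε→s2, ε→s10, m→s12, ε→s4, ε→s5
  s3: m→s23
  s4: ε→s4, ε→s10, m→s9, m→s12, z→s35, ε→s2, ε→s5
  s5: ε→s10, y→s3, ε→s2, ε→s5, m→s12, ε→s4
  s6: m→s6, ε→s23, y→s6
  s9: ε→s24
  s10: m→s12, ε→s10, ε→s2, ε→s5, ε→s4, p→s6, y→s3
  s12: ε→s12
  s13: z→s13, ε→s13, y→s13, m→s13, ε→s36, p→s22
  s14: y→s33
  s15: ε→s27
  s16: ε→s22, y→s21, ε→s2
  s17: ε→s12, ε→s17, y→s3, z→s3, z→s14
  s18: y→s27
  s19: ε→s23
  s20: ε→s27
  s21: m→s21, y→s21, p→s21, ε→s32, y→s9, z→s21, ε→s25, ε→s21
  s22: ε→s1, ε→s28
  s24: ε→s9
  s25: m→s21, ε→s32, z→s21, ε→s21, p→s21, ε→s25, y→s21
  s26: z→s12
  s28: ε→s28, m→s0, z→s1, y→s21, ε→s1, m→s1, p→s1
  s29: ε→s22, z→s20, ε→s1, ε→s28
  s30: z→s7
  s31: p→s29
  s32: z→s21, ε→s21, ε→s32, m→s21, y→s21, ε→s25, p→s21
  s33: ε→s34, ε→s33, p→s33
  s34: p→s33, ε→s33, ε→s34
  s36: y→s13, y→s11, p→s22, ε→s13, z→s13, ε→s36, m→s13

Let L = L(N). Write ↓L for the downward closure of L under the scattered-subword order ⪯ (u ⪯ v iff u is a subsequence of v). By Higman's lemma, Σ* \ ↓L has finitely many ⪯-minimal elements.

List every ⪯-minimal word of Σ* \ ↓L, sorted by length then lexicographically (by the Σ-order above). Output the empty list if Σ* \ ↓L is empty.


|Q|=37, |F|=4, |δ|=108 (53 ε).
min D↑ (3 st, q0=0, F={2}): 0:p→1,m→0,y→0,z→0 1:p→1,m→1,y→2,z→1 2:p→2,m→2,y→2,z→2.
'py': run [12, 9, 5] end={s21,s24,s25,s32,s9} rej; 2/2 del acc.
1 words, ⪯-incomp.

min(Σ*\↓L) = [py].


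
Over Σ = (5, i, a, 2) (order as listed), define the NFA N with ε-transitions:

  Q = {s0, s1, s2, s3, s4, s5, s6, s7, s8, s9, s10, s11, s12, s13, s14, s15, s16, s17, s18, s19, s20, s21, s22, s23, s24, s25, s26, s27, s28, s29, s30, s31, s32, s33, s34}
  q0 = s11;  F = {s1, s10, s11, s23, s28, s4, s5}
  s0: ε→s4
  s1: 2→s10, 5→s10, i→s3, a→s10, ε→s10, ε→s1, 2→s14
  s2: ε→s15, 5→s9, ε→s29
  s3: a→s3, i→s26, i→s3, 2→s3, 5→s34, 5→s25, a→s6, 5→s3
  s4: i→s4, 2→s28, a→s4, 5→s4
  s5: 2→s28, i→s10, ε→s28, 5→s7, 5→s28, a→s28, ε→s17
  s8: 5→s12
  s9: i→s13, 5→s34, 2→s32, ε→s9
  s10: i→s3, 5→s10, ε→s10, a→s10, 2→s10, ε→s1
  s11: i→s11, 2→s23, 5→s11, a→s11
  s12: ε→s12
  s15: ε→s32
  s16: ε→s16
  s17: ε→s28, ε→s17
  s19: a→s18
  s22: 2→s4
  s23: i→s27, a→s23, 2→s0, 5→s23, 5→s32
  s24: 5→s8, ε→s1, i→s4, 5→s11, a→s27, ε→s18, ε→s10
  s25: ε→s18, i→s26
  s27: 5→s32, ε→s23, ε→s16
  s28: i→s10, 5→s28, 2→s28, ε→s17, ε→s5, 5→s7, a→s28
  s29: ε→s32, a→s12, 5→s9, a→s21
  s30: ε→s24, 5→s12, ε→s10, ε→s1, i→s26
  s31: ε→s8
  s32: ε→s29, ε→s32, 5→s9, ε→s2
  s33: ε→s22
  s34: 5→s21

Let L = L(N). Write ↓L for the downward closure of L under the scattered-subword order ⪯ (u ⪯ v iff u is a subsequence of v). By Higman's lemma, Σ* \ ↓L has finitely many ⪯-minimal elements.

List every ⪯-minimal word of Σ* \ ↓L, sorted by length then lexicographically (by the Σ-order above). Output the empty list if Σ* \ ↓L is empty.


|Q|=35, |F|=7, |δ|=92 (32 ε).
min D↑ (6 st, q0=0, F={5}): 0:5→0,i→0,a→0,2→1 1:5→1,i→1,a→1,2→2 2:5→2,i→2,a→2,2→3 3:5→3,i→4,a→3,2→3 4:5→4,i→5,a→4,2→4 5:5→5,i→5,a→5,2→5 [Hopcroft].
'222ii': N↓-sim [27, 26, 23, 21, 11, 7] end={s18,s21,s25,s26,s3,s34,s6} — reject; 5/5 deletions ∈↓L.
1 words, ⪯-incomp.

min(Σ*\↓L) = [222ii].


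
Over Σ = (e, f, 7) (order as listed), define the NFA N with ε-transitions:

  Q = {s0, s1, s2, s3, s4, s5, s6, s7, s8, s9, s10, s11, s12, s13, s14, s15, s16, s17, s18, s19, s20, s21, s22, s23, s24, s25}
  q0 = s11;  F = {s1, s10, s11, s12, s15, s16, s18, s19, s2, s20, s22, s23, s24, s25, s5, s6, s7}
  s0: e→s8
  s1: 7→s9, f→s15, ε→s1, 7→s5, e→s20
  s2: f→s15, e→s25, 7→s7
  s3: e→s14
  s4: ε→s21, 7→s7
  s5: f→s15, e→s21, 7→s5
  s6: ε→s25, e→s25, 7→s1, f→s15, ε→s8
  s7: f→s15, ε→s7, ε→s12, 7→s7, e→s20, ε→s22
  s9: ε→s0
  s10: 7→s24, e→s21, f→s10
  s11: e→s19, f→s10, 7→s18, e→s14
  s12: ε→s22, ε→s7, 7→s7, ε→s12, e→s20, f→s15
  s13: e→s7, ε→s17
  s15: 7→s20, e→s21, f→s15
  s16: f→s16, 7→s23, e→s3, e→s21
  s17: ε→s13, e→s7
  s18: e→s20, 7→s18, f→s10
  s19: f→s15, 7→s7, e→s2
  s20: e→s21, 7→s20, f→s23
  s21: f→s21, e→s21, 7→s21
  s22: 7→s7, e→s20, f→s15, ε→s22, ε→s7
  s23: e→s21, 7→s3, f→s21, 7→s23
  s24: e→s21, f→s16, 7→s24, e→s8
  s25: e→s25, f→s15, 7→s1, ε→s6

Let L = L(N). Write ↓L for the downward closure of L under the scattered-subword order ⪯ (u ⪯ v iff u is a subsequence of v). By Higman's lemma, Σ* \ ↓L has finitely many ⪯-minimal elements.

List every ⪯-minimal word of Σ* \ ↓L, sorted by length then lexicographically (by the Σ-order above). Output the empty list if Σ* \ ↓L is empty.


|Q|=26, |F|=17, |δ|=80 (16 ε).
min D↑ (15 st, q0=0, F={7}): 0:e→1,f→2,7→3 1:e→4,f→5,7→6 2:e→7,f→2,7→8 3:e→9,f→2,7→3 4:e→10,f→5,7→6 5:e→7,f→5,7→9 6:e→9,f→5,7→6 7:e→7,f→7,7→7 8:e→7,f→11,7→8 9:e→7,f→12,7→9 10:e→10,f→5,7→13 11:e→7,f→11,7→12 12:e→7,f→7,7→12 13:e→9,f→5,7→14 14:e→7,f→5,7→14.
'fe': N↓-sim [23, 10, 4] end={s14,s21,s3,s8} ∉↓L; 2/2 del acc.
'7ee': run [23, 18, 6, 2] end={s14,s21} ∉↓L; 3/3 single-dels accept.
'7eff': N↓-sim [23, 18, 6, 4, 1] end={s21} ∉↓L; 4/4 single-dels accept.
'ef7ff': run [23, 18, 6, 5, 4, 1] end={s21} — reject; 5/5 single-dels accept.
'f7f7f': N↓-sim [23, 10, 8, 5, 4, 1] end={s21} — reject; 5/5 single-dels accept.
'eee77e': |S_i|=[23, 18, 17, 13, 11, 10, 3] end={s14,s21,s8} ∉↓L; 6/6 del acc.
6 obstructions.

Antichain: [fe, 7ee, 7eff, ef7ff, f7f7f, eee77e].


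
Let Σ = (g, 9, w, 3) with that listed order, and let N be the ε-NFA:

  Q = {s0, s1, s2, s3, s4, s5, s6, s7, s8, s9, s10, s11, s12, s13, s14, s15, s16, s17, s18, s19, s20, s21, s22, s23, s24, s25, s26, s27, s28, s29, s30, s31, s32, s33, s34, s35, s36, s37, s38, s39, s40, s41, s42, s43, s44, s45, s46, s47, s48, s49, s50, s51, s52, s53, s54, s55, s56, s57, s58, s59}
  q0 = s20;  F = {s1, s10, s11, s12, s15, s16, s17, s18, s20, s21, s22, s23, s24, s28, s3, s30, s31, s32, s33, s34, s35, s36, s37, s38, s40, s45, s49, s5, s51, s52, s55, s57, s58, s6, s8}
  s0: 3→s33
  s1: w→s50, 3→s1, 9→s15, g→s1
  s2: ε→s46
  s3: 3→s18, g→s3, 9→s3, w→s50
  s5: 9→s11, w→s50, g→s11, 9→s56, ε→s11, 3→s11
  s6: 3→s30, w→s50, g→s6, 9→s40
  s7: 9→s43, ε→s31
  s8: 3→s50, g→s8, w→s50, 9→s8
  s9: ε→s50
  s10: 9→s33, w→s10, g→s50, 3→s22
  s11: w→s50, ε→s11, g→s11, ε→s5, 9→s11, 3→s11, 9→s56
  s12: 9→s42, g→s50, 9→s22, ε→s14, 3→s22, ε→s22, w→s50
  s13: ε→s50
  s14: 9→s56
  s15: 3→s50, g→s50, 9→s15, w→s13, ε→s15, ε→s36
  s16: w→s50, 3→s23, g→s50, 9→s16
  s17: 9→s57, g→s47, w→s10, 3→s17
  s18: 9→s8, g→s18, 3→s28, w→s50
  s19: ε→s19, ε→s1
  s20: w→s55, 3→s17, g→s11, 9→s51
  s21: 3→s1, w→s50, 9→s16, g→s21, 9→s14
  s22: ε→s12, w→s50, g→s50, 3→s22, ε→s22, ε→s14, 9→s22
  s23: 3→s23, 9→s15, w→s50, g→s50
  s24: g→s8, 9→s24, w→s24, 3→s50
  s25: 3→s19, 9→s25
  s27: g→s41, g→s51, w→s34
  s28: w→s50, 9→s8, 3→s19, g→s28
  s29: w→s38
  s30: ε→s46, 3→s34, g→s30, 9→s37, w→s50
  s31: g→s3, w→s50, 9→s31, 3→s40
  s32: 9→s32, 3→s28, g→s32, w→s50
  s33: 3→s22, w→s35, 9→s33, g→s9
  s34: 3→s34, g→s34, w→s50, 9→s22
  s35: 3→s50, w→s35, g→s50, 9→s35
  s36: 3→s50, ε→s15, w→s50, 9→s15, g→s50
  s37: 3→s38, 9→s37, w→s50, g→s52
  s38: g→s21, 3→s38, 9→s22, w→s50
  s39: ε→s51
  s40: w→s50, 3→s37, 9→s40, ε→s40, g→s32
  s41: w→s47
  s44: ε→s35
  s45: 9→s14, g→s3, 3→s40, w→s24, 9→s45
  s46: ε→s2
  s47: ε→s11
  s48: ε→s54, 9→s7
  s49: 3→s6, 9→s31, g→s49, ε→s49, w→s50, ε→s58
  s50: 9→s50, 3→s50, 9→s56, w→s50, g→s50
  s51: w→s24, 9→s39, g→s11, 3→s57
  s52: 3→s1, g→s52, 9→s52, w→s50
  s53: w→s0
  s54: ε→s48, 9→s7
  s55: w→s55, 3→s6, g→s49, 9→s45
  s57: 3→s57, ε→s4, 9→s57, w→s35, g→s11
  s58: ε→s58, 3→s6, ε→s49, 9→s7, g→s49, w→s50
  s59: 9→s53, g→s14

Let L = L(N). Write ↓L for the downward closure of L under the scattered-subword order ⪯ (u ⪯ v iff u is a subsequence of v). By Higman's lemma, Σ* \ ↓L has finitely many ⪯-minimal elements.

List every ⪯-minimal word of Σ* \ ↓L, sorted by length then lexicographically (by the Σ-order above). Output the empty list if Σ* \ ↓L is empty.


|Q|=60, |F|=35, |δ|=195 (30 ε).
min D↑ (32 st, q0=0, F={5}): 0:g→1,9→2,w→3,3→4 1:g→1,9→1,w→5,3→1 2:g→1,9→2,w→6,3→7 3:g→8,9→9,w→3,3→10 4:g→1,9→7,w→11,3→4 5:g→5,9→5,w→5,3→5 6:g→12,9→6,w→6,3→5 7:g→1,9→7,w→13,3→7 8:g→8,9→14,w→5,3→10 9:g→15,9→9,w→6,3→16 10:g→10,9→16,w→5,3→17 11:g→5,9→18,w→11,3→19 12:g→12,9→12,w→5,3→5 13:g→5,9→13,w→13,3→5 14:g→15,9→14,w→5,3→16 15:g→15,9→15,w→5,3→20 16:g→21,9→16,w→5,3→22 17:g→17,9→22,w→5,3→23 18:g→5,9→18,w→13,3→19 19:g→5,9→19,w→5,3→19 20:g→20,9→12,w→5,3→24 21:g→21,9→21,w→5,3→24 22:g→25,9→22,w→5,3→26 23:g→23,9→19,w→5,3→23 24:g→24,9→12,w→5,3→27 25:g→25,9→25,w→5,3→27 26:g→28,9→19,w→5,3→26 27:g→27,9→29,w→5,3→27 28:g→28,9→30,w→5,3→27 29:g→5,9→29,w→5,3→5 30:g→5,9→30,w→5,3→31 31:g→5,9→29,w→5,3→31.
'gw': |S_i|=[49, 37, 3] end={s13,s50,s56} rej; 2/2 deletions ∈↓L.
'9w3': |S_i|=[49, 37, 6, 2] end={s50,s56} ∉↓L; 3/3 deletions ∈↓L.
'w3w': N↓-sim [49, 40, 27, 3] end={s13,s50,s56} ∉↓L; 3/3 deletions ∈↓L.
'3wg': run [49, 37, 11, 3] end={s50,s56,s9} — reject; 3/3 del acc.
'w9g393': N↓-sim [49, 40, 31, 18, 11, 6, 2] end={s50,s56} rej; 6/6 del acc.
'w3339g': |S_i|=[49, 40, 27, 23, 16, 11, 2] end={s50,s56} rej; 6/6 single-dels accept.
6 minimals (antichain).

A = [gw, 9w3, w3w, 3wg, w9g393, w3339g].


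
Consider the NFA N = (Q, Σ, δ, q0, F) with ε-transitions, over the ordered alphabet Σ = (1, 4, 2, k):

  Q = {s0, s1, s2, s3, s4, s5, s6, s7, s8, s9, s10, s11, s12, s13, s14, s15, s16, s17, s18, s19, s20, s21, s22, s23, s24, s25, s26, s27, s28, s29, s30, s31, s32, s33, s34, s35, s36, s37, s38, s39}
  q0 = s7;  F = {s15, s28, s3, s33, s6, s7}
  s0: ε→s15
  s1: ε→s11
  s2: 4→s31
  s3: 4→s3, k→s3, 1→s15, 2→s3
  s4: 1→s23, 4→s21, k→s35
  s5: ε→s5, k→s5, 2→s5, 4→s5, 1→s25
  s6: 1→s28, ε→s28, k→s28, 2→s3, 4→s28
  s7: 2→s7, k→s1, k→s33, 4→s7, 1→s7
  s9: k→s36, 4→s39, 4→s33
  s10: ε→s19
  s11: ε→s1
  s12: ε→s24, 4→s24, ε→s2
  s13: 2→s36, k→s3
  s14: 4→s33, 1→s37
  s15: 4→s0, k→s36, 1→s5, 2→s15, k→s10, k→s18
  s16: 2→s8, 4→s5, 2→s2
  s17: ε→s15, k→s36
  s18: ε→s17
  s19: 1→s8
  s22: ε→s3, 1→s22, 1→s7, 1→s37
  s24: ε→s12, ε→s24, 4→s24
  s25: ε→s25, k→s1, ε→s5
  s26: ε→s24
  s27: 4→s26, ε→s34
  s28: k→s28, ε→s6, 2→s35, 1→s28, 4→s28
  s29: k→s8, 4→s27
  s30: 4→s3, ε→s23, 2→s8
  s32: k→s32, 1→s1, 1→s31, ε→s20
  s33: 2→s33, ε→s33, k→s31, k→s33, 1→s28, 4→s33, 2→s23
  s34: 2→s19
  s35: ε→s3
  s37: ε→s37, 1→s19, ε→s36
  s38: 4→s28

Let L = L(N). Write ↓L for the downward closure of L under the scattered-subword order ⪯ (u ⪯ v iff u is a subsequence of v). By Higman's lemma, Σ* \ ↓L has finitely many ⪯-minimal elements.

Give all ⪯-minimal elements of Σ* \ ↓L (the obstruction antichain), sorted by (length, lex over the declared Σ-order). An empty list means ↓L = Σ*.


Antichain: [k1211].

|Q|=40, |F|=6, |δ|=90 (24 ε).
min D↑ (6 st, q0=0, F={5}): 0:1→0,4→0,2→0,k→1 1:1→2,4→1,2→1,k→1 2:1→2,4→2,2→3,k→2 3:1→4,4→3,2→3,k→3 4:1→5,4→4,2→4,k→4 5:1→5,4→5,2→5,k→5 [Hopcroft].
'k1211': |S_i|=[20, 19, 16, 14, 12, 5] end={s1,s11,s25,s5,s8} — reject; 5/5 single-dels accept.
1 minimals (antichain).


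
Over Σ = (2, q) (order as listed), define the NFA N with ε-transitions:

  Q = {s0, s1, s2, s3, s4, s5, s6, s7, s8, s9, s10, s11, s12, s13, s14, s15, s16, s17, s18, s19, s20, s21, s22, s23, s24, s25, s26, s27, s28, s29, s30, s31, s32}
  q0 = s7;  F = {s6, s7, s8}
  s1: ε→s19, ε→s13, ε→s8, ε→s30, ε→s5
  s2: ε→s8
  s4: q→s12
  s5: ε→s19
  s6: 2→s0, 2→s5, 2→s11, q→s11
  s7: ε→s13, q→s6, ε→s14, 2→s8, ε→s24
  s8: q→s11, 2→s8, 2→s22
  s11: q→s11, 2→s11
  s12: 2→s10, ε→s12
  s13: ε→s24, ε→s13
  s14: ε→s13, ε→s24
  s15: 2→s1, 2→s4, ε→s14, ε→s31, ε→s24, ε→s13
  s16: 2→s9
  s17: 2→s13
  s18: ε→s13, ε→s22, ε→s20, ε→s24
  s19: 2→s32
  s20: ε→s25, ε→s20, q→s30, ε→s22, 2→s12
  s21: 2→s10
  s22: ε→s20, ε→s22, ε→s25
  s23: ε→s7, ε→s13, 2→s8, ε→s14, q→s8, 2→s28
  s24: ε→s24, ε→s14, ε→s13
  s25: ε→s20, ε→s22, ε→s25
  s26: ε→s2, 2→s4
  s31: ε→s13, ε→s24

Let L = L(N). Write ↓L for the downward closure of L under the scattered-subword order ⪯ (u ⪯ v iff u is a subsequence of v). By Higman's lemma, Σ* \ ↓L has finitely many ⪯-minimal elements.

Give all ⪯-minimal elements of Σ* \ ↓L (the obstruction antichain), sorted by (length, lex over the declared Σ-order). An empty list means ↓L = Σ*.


|Q|=33, |F|=3, |δ|=66 (41 ε).
min D↑ (4 st, q0=0, F={3}): 0:2→1,q→2 1:2→1,q→3 2:2→3,q→3 3:2→3,q→3.
'2q': run [17, 12, 2] end={s11,s30} — reject; 2/2 single-dels accept.
'q2': |S_i|=[17, 7, 5] end={s0,s11,s19,s32,s5} ∉↓L; 2/2 del acc.
'qq': run [17, 7, 1] end={s11} ∉↓L; 2/2 del acc.
3 words, ⪯-incomp.

A = [2q, q2, qq].


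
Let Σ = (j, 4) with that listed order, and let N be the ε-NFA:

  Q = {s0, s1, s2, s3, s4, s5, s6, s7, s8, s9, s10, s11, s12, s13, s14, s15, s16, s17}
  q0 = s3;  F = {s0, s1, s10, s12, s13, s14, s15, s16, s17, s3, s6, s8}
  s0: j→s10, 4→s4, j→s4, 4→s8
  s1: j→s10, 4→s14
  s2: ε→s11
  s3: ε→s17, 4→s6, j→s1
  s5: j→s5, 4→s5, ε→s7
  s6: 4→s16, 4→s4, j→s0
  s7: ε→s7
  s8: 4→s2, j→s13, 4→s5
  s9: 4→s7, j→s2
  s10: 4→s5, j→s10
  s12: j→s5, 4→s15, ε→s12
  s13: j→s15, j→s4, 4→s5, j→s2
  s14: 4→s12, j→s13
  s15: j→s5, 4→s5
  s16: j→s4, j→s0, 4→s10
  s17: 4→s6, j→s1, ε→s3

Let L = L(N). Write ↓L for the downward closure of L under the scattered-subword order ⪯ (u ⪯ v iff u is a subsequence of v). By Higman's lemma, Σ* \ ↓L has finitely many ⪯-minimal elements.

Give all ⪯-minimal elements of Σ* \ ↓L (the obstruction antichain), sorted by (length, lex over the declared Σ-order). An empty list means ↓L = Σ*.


|Q|=18, |F|=12, |δ|=41 (6 ε).
min D↑ (12 st, q0=0, F={7}): 0:j→1,4→2 1:j→3,4→4 2:j→5,4→6 3:j→3,4→7 4:j→8,4→9 5:j→3,4→10 6:j→5,4→3 7:j→7,4→7 8:j→11,4→7 9:j→7,4→11 10:j→8,4→7 11:j→7,4→7 [Hopcroft].
'jj4': |S_i|=[17, 13, 8, 2] end={s5,s7} — reject; 3/3 single-dels accept.
'j44j': |S_i|=[17, 13, 10, 6, 2] end={s5,s7} ∉↓L; 4/4 deletions ∈↓L.
'4j44': N↓-sim [17, 14, 10, 8, 4] end={s11,s2,s5,s7} rej; 4/4 del acc.
'4444': |S_i|=[17, 14, 12, 9, 4] end={s11,s2,s5,s7} ∉↓L; 4/4 deletions ∈↓L.
'j4jjj': N↓-sim [17, 13, 10, 7, 6, 2] end={s5,s7} — reject; 5/5 single-dels accept.
5 obstructions.

A = [jj4, j44j, 4j44, 4444, j4jjj].


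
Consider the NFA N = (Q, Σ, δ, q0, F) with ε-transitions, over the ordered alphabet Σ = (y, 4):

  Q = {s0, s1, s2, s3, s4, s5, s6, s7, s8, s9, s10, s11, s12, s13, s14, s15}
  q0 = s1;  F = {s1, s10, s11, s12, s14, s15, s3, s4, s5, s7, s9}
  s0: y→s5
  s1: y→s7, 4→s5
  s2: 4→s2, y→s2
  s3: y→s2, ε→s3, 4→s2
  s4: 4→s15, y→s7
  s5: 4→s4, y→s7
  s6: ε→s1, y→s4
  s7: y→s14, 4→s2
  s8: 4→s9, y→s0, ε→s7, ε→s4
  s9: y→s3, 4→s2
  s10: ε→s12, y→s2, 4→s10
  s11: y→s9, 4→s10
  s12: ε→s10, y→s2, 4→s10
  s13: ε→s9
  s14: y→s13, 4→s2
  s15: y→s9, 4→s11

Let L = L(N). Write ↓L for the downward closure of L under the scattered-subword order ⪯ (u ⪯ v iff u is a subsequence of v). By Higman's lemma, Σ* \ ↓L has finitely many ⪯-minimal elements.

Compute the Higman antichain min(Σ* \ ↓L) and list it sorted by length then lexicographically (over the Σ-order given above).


|Q|=16, |F|=11, |δ|=35 (7 ε).
min D↑ (11 st, q0=0, F={4}): 0:y→1,4→2 1:y→3,4→4 2:y→1,4→5 3:y→6,4→4 4:y→4,4→4 5:y→1,4→7 6:y→8,4→4 7:y→6,4→9 8:y→4,4→4 9:y→6,4→10 10:y→4,4→10.
'y4': |S_i|=[13, 6, 1] end={s2} ∉↓L; 2/2 deletions ∈↓L.
'yyyyy': run [13, 6, 5, 4, 2, 1] end={s2} — reject; 5/5 deletions ∈↓L.
'444yyy': run [13, 12, 11, 7, 3, 2, 1] end={s2} ∉↓L; 6/6 single-dels accept.
'44444y': run [13, 12, 11, 7, 6, 3, 1] end={s2} rej; 6/6 single-dels accept.
4 minimals (antichain).

A = [y4, yyyyy, 444yyy, 44444y].


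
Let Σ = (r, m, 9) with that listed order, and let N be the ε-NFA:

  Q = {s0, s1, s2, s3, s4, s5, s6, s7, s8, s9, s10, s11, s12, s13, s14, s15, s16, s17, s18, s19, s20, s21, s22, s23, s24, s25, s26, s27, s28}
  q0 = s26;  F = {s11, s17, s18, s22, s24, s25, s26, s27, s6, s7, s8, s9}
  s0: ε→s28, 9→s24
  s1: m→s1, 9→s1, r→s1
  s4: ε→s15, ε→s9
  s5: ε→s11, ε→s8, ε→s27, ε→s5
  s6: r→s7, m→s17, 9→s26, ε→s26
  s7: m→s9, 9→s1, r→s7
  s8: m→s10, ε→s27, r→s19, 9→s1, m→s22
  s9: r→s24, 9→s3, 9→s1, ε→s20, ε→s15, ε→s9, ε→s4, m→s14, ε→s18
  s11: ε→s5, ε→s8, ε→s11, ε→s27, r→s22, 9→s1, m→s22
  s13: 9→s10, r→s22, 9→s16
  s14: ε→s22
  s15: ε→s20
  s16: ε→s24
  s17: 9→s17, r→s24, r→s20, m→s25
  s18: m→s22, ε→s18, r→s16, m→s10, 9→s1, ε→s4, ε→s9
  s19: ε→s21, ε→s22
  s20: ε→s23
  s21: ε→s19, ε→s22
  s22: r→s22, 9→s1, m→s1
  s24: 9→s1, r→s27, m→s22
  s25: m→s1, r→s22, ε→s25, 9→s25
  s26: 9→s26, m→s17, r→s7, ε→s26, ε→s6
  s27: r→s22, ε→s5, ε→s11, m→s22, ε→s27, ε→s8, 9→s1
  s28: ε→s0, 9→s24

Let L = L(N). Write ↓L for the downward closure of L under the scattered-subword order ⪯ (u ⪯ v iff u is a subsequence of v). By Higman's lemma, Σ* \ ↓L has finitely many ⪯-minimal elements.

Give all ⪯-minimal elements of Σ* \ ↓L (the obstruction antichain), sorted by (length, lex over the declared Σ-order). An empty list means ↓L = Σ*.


|Q|=29, |F|=12, |δ|=85 (37 ε).
min D↑ (9 st, q0=0, F={4}): 0:r→1,m→2,9→0 1:r→1,m→3,9→4 2:r→5,m→6,9→2 3:r→5,m→7,9→4 4:r→4,m→4,9→4 5:r→8,m→7,9→4 6:r→7,m→4,9→6 7:r→7,m→4,9→4 8:r→7,m→7,9→4 (ε-aug+det+¬).
'r9': run [24, 20, 2] end={s1,s3} rej; 2/2 del acc.
'mmm': N↓-sim [24, 21, 5, 1] end={s1} — reject; 3/3 deletions ∈↓L.
'mrrrm': N↓-sim [24, 21, 13, 9, 4, 1] end={s1} — reject; 5/5 del acc.
3 words, ⪯-incomp.

min(Σ*\↓L) = [r9, mmm, mrrrm].


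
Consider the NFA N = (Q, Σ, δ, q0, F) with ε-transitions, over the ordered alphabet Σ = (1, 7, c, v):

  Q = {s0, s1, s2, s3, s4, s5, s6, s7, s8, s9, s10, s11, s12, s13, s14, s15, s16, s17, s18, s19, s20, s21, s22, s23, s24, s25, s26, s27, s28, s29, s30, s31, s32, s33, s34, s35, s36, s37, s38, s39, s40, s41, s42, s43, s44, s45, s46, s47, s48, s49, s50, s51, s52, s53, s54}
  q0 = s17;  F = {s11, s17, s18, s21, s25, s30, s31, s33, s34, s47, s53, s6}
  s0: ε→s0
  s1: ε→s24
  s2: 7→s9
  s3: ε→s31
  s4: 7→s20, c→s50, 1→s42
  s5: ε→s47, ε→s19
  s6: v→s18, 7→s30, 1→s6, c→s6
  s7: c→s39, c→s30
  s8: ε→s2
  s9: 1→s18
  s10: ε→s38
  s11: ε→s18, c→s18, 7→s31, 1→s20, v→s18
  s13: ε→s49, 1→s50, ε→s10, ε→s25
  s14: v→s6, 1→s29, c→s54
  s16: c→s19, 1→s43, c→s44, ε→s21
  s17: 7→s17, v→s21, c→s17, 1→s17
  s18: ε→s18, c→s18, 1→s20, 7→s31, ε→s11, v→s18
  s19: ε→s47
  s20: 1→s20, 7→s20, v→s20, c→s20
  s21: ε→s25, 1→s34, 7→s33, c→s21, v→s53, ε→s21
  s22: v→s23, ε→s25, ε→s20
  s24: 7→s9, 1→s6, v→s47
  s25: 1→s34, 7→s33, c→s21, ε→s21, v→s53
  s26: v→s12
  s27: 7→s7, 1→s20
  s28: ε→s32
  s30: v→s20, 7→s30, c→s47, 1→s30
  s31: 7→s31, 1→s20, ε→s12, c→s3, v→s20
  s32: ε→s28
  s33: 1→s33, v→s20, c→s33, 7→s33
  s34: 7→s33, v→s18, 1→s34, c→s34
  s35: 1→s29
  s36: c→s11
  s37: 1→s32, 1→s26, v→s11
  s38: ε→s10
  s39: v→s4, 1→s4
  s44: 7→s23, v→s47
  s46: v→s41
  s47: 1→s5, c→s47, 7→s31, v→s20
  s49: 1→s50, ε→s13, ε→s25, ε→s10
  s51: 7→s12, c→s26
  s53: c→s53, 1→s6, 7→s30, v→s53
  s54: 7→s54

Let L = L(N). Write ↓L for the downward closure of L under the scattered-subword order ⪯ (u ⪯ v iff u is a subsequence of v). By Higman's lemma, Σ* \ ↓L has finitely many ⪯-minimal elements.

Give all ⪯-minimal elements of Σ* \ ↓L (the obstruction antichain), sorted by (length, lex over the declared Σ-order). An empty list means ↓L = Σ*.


A = [v7v, v1v1, vv7c71].

|Q|=55, |F|=12, |δ|=114 (27 ε).
min D↑ (11 st, q0=0, F={6}): 0:1→0,7→0,c→0,v→1 1:1→2,7→3,c→1,v→4 2:1→2,7→3,c→2,v→5 3:1→3,7→3,c→3,v→6 4:1→7,7→8,c→4,v→4 5:1→6,7→9,c→5,v→5 6:1→6,7→6,c→6,v→6 7:1→7,7→8,c→7,v→5 8:1→8,7→8,c→10,v→6 9:1→6,7→9,c→9,v→6 10:1→10,7→9,c→10,v→6 (ε-aug+det+¬).
'v7v': |S_i|=[17, 16, 9, 1] end={s20} — reject; 3/3 single-dels accept.
'v1v1': |S_i|=[17, 16, 13, 6, 1] end={s20} rej; 4/4 single-dels accept.
'vv7c71': run [17, 16, 12, 8, 7, 4, 1] end={s20} — reject; 6/6 single-dels accept.
3 minimals (antichain).


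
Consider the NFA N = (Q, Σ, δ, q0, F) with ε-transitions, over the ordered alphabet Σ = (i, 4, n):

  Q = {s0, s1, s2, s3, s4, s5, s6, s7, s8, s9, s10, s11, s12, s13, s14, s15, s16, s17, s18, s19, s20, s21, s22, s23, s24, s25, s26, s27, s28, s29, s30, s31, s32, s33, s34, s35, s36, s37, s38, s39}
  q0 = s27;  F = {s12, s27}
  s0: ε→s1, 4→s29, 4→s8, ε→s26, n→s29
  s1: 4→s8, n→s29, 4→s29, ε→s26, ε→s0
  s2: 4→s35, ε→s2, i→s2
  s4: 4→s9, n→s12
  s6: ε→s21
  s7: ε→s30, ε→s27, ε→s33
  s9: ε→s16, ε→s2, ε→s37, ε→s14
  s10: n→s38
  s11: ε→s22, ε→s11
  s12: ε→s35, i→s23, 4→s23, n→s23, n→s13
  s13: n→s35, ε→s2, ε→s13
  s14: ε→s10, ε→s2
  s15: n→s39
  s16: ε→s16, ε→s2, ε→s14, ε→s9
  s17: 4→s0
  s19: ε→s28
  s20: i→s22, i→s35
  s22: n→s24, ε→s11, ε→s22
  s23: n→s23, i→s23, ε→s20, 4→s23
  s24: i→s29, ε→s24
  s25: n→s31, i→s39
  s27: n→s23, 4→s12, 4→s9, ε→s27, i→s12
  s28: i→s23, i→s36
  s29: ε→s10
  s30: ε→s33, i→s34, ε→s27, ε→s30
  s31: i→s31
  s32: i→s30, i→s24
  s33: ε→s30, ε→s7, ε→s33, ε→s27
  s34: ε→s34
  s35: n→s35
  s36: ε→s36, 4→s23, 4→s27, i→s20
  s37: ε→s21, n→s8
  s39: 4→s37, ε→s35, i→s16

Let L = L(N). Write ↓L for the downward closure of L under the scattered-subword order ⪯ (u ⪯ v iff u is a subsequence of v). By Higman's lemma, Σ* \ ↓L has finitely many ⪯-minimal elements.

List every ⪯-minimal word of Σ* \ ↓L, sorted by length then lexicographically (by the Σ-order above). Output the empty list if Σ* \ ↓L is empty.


Antichain: [n, ii, i4, 4i, 44].

|Q|=40, |F|=2, |δ|=86 (42 ε).
min D↑ (3 st, q0=0, F={2}): 0:i→1,4→1,n→2 1:i→2,4→2,n→2 2:i→2,4→2,n→2.
'n': |S_i|=[19, 12] end={s10,s11,s13,s2,s20,s22,s23,s24,s29,s35,s38,s8} ∉↓L; 1/1 del acc.
'ii': run [19, 12, 10] end={s10,s11,s2,s20,s22,s23,s24,s29,s35,s38} — reject; 2/2 deletions ∈↓L.
'i4': N↓-sim [19, 12, 9] end={s10,s11,s20,s22,s23,s24,s29,s35,s38} rej; 2/2 deletions ∈↓L.
'4i': |S_i|=[19, 18, 10] end={s10,s11,s2,s20,s22,s23,s24,s29,s35,s38} ∉↓L; 2/2 deletions ∈↓L.
'44': |S_i|=[19, 18, 9] end={s10,s11,s20,s22,s23,s24,s29,s35,s38} — reject; 2/2 single-dels accept.
5 words, ⪯-incomp.


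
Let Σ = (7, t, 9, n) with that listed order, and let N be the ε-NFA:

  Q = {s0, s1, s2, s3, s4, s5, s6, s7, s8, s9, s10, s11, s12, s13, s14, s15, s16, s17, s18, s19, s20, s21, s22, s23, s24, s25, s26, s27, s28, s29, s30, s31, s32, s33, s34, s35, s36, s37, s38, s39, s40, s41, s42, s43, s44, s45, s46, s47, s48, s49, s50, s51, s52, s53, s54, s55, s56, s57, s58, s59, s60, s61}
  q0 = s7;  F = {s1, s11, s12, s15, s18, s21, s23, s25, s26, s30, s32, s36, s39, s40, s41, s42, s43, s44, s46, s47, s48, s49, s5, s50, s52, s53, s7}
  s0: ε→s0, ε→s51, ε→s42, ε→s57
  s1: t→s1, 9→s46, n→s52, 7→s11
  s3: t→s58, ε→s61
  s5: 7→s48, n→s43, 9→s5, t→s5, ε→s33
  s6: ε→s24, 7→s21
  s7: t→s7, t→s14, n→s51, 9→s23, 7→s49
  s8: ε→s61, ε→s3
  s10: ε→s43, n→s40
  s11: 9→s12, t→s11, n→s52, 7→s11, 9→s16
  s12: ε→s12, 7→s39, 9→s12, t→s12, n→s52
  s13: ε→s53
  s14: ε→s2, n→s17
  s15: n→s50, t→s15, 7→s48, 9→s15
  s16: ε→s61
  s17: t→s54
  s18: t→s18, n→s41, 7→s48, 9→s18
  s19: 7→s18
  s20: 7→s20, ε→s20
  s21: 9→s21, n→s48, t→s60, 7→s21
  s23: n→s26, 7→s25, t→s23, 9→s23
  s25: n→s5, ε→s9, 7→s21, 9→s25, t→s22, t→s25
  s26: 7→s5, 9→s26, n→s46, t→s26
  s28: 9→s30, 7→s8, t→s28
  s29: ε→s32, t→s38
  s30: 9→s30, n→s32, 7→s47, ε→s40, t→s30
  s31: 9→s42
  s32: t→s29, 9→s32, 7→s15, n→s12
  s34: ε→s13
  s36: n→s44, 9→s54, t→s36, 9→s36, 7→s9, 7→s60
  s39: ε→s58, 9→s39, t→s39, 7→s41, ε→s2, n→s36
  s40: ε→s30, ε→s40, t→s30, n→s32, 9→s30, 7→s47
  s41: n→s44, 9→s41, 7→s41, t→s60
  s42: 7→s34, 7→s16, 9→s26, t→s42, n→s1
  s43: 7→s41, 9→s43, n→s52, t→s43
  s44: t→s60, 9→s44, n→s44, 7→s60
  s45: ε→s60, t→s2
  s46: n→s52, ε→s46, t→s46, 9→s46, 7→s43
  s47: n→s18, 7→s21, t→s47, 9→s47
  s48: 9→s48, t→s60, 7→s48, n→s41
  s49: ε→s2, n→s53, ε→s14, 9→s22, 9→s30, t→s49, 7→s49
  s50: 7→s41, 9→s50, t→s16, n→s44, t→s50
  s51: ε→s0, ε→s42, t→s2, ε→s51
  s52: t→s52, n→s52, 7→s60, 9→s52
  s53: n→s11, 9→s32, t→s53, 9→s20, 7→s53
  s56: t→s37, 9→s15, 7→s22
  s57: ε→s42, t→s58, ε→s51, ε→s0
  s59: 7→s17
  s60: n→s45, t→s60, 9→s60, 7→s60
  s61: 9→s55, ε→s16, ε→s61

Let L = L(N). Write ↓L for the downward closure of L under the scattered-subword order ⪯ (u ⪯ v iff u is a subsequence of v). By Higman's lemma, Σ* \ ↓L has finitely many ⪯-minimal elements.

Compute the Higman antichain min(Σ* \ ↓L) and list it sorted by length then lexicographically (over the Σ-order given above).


|Q|=62, |F|=27, |δ|=176 (35 ε).
min D↑ (27 st, q0=0, F={19}): 0:7→1,t→0,9→2,n→3 1:7→1,t→1,9→4,n→5 2:7→6,t→2,9→2,n→7 3:7→5,t→3,9→7,n→8 4:7→9,t→4,9→4,n→10 5:7→5,t→5,9→10,n→11 6:7→12,t→6,9→6,n→13 7:7→13,t→7,9→7,n→14 8:7→11,t→8,9→14,n→15 9:7→12,t→9,9→9,n→16 10:7→17,t→10,9→10,n→18 11:7→11,t→11,9→18,n→15 12:7→12,t→19,9→12,n→20 13:7→20,t→13,9→13,n→21 14:7→21,t→14,9→14,n→15 15:7→19,t→15,9→15,n→15 16:7→20,t→16,9→16,n→22 17:7→20,t→17,9→17,n→23 18:7→24,t→18,9→18,n→15 19:7→19,t→19,9→19,n→19 20:7→20,t→19,9→20,n→22 21:7→22,t→21,9→21,n→15 22:7→22,t→19,9→22,n→25 23:7→22,t→23,9→23,n→25 24:7→22,t→24,9→24,n→26 25:7→19,t→19,9→25,n→25 26:7→19,t→26,9→26,n→25.
'977t': run [48, 35, 26, 9, 3] end={s2,s45,s60} rej; 4/4 del acc.
'nnn7': run [48, 38, 20, 8, 4] end={s2,s45,s60,s9} rej; 4/4 del acc.
'797nnt': run [48, 39, 32, 20, 14, 5, 3] end={s2,s45,s60} — reject; 6/6 single-dels accept.
3 minimals (antichain).

min(Σ*\↓L) = [977t, nnn7, 797nnt].


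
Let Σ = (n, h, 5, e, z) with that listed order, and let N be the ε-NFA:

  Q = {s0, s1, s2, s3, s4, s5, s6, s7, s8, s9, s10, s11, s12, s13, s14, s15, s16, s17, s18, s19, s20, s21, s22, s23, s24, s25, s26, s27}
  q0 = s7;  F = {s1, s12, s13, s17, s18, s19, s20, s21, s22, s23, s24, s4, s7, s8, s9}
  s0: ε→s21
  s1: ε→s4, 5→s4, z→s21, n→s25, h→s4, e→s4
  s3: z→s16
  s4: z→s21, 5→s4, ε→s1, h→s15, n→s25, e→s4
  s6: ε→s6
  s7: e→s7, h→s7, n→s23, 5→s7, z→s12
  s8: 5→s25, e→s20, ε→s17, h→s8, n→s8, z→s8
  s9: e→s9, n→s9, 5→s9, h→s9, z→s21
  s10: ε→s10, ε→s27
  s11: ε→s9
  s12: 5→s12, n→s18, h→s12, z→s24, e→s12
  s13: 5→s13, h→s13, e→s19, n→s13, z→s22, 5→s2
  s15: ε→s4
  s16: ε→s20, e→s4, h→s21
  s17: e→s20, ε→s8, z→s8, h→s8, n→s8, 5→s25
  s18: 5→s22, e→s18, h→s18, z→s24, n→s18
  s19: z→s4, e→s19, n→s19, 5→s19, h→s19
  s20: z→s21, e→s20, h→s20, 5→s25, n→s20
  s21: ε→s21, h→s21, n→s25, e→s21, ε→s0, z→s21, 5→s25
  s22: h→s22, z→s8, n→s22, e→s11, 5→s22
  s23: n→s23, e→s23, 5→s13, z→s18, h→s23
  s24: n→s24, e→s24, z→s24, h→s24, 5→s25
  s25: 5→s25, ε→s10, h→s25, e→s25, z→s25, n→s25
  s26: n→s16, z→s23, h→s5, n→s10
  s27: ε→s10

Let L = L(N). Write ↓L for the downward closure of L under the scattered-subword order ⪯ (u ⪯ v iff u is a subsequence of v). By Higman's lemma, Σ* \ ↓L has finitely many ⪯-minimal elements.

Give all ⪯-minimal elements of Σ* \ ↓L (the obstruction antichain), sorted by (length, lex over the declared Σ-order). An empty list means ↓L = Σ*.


min(Σ*\↓L) = [zz5, n5ezn].

|Q|=28, |F|=15, |δ|=103 (15 ε).
min D↑ (14 st, q0=0, F={8}): 0:n→1,h→0,5→0,e→0,z→2 1:n→1,h→1,5→3,e→1,z→4 2:n→4,h→2,5→2,e→2,z→5 3:n→3,h→3,5→3,e→6,z→7 4:n→4,h→4,5→7,e→4,z→5 5:n→5,h→5,5→8,e→5,z→5 6:n→6,h→6,5→6,e→6,z→9 7:n→7,h→7,5→7,e→10,z→11 8:n→8,h→8,5→8,e→8,z→8 9:n→8,h→9,5→9,e→9,z→12 10:n→10,h→10,5→10,e→10,z→12 11:n→11,h→11,5→8,e→13,z→11 12:n→8,h→12,5→8,e→12,z→12 13:n→13,h→13,5→8,e→13,z→12 [Hopcroft].
'zz5': N↓-sim [22, 17, 9, 3] end={s10,s25,s27} — reject; 3/3 single-dels accept.
'n5ezn': |S_i|=[22, 20, 17, 12, 8, 3] end={s10,s25,s27} ∉↓L; 5/5 deletions ∈↓L.
2 obstructions.
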